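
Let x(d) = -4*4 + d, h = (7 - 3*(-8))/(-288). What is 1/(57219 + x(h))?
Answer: 288/16474433 ≈ 1.7482e-5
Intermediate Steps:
h = -31/288 (h = (7 + 24)*(-1/288) = 31*(-1/288) = -31/288 ≈ -0.10764)
x(d) = -16 + d
1/(57219 + x(h)) = 1/(57219 + (-16 - 31/288)) = 1/(57219 - 4639/288) = 1/(16474433/288) = 288/16474433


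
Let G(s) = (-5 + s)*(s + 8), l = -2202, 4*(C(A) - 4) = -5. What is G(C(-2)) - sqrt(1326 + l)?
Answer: -387/16 - 2*I*sqrt(219) ≈ -24.188 - 29.597*I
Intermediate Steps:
C(A) = 11/4 (C(A) = 4 + (1/4)*(-5) = 4 - 5/4 = 11/4)
G(s) = (-5 + s)*(8 + s)
G(C(-2)) - sqrt(1326 + l) = (-40 + (11/4)**2 + 3*(11/4)) - sqrt(1326 - 2202) = (-40 + 121/16 + 33/4) - sqrt(-876) = -387/16 - 2*I*sqrt(219)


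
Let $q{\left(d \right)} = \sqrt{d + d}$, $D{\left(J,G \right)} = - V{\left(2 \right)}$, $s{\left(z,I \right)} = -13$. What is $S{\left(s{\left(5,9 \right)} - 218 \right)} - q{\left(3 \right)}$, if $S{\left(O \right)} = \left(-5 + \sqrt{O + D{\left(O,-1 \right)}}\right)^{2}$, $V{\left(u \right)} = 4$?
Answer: $\left(5 - i \sqrt{235}\right)^{2} - \sqrt{6} \approx -212.45 - 153.3 i$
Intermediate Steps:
$D{\left(J,G \right)} = -4$ ($D{\left(J,G \right)} = \left(-1\right) 4 = -4$)
$q{\left(d \right)} = \sqrt{2} \sqrt{d}$ ($q{\left(d \right)} = \sqrt{2 d} = \sqrt{2} \sqrt{d}$)
$S{\left(O \right)} = \left(-5 + \sqrt{-4 + O}\right)^{2}$ ($S{\left(O \right)} = \left(-5 + \sqrt{O - 4}\right)^{2} = \left(-5 + \sqrt{-4 + O}\right)^{2}$)
$S{\left(s{\left(5,9 \right)} - 218 \right)} - q{\left(3 \right)} = \left(-5 + \sqrt{-4 - 231}\right)^{2} - \sqrt{2} \sqrt{3} = \left(-5 + \sqrt{-4 - 231}\right)^{2} - \sqrt{6} = \left(-5 + \sqrt{-235}\right)^{2} - \sqrt{6} = \left(-5 + i \sqrt{235}\right)^{2} - \sqrt{6}$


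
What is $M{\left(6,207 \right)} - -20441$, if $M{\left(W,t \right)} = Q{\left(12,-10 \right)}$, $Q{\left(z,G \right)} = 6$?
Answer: $20447$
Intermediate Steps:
$M{\left(W,t \right)} = 6$
$M{\left(6,207 \right)} - -20441 = 6 - -20441 = 6 + 20441 = 20447$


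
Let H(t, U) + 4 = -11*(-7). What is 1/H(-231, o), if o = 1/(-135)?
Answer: 1/73 ≈ 0.013699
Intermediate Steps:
o = -1/135 ≈ -0.0074074
H(t, U) = 73 (H(t, U) = -4 - 11*(-7) = -4 + 77 = 73)
1/H(-231, o) = 1/73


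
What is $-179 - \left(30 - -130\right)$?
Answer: $-339$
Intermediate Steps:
$-179 - \left(30 - -130\right) = -179 - \left(30 + 130\right) = -179 - 160 = -339$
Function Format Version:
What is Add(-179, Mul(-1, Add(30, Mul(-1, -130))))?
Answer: -339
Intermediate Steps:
Add(-179, Mul(-1, Add(30, Mul(-1, -130)))) = Add(-179, Mul(-1, Add(30, 130))) = Add(-179, Mul(-1, 160)) = Add(-179, -160) = -339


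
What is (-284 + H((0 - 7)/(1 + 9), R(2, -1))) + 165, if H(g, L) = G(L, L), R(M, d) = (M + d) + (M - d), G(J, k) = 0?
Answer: -119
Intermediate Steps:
R(M, d) = 2*M
H(g, L) = 0
(-284 + H((0 - 7)/(1 + 9), R(2, -1))) + 165 = (-284 + 0) + 165 = -284 + 165 = -119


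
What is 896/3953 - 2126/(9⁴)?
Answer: -2525422/25935633 ≈ -0.097373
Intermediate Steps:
896/3953 - 2126/(9⁴) = 896*(1/3953) - 2126/6561 = 896/3953 - 2126*1/6561 = 896/3953 - 2126/6561 = -2525422/25935633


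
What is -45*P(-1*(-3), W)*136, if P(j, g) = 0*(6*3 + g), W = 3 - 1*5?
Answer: 0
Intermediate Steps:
W = -2 (W = 3 - 5 = -2)
P(j, g) = 0 (P(j, g) = 0*(18 + g) = 0)
-45*P(-1*(-3), W)*136 = -45*0*136 = 0*136 = 0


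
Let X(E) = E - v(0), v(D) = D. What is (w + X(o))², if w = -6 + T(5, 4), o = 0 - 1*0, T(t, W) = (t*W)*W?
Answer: 5476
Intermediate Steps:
T(t, W) = t*W² (T(t, W) = (W*t)*W = t*W²)
o = 0 (o = 0 + 0 = 0)
X(E) = E (X(E) = E - 1*0 = E + 0 = E)
w = 74 (w = -6 + 5*4² = -6 + 5*16 = -6 + 80 = 74)
(w + X(o))² = (74 + 0)² = 74² = 5476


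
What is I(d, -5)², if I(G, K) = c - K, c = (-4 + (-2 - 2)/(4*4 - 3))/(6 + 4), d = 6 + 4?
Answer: 88209/4225 ≈ 20.878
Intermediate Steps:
d = 10
c = -28/65 (c = (-4 - 4/(16 - 3))/10 = (-4 - 4/13)*(⅒) = -56/13*⅒ = -28/65 ≈ -0.43077)
I(G, K) = -28/65 - K
I(d, -5)² = (-28/65 - 1*(-5))² = (-28/65 + 5)² = (297/65)² = 88209/4225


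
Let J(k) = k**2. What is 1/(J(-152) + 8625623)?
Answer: 1/8648727 ≈ 1.1562e-7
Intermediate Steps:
1/(J(-152) + 8625623) = 1/((-152)**2 + 8625623) = 1/(23104 + 8625623) = 1/8648727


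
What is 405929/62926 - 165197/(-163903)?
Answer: 76928167309/10313760178 ≈ 7.4588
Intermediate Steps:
405929/62926 - 165197/(-163903) = 405929*(1/62926) - 165197*(-1/163903) = 405929/62926 + 165197/163903 = 76928167309/10313760178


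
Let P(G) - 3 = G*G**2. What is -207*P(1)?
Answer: -828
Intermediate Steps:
P(G) = 3 + G**3 (P(G) = 3 + G*G**2 = 3 + G**3)
-207*P(1) = -207*(3 + 1**3) = -207*(3 + 1) = -207*4 = -828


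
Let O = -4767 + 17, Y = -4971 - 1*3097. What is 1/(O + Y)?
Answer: -1/12818 ≈ -7.8015e-5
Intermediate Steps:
Y = -8068 (Y = -4971 - 3097 = -8068)
O = -4750
1/(O + Y) = 1/(-4750 - 8068) = 1/(-12818) = -1/12818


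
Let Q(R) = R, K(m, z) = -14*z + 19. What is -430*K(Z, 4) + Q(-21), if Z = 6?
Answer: 15889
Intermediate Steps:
K(m, z) = 19 - 14*z
-430*K(Z, 4) + Q(-21) = -430*(19 - 14*4) - 21 = -430*(19 - 56) - 21 = -430*(-37) - 21 = 15910 - 21 = 15889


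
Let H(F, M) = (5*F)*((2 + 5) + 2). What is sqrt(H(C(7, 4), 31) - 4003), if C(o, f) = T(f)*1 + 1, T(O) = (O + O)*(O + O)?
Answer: 7*I*sqrt(22) ≈ 32.833*I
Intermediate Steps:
T(O) = 4*O**2 (T(O) = (2*O)*(2*O) = 4*O**2)
C(o, f) = 1 + 4*f**2 (C(o, f) = (4*f**2)*1 + 1 = 4*f**2 + 1 = 1 + 4*f**2)
H(F, M) = 45*F (H(F, M) = (5*F)*(7 + 2) = (5*F)*9 = 45*F)
sqrt(H(C(7, 4), 31) - 4003) = sqrt(45*(1 + 4*4**2) - 4003) = sqrt(45*(1 + 4*16) - 4003) = sqrt(45*(1 + 64) - 4003) = sqrt(45*65 - 4003) = sqrt(2925 - 4003) = sqrt(-1078) = 7*I*sqrt(22)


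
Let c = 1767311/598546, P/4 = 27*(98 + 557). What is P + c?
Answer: 3257147027/46042 ≈ 70743.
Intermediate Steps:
P = 70740 (P = 4*(27*(98 + 557)) = 4*(27*655) = 4*17685 = 70740)
c = 135947/46042 (c = 1767311*(1/598546) = 135947/46042 ≈ 2.9527)
P + c = 70740 + 135947/46042 = 3257147027/46042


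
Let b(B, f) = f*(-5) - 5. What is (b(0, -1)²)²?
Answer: 0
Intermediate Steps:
b(B, f) = -5 - 5*f (b(B, f) = -5*f - 5 = -5 - 5*f)
(b(0, -1)²)² = ((-5 - 5*(-1))²)² = ((-5 + 5)²)² = (0²)² = 0² = 0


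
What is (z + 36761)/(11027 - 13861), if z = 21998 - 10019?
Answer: -24370/1417 ≈ -17.198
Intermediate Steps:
z = 11979
(z + 36761)/(11027 - 13861) = (11979 + 36761)/(11027 - 13861) = 48740/(-2834) = 48740*(-1/2834) = -24370/1417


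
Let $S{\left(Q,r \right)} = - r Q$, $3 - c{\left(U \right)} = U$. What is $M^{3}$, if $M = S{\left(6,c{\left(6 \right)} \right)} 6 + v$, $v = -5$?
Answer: $1092727$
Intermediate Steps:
$c{\left(U \right)} = 3 - U$
$S{\left(Q,r \right)} = - Q r$
$M = 103$ ($M = \left(-1\right) 6 \left(3 - 6\right) 6 - 5 = \left(-1\right) 6 \left(-3\right) 6 - 5 = 18 \cdot 6 - 5 = 108 - 5 = 103$)
$M^{3} = 103^{3} = 1092727$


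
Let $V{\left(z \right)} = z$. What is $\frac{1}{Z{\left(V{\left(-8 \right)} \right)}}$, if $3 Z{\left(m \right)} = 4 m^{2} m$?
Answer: $- \frac{3}{2048} \approx -0.0014648$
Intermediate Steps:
$Z{\left(m \right)} = \frac{4 m^{3}}{3}$ ($Z{\left(m \right)} = \frac{4 m^{2} m}{3} = \frac{4 m^{3}}{3}$)
$\frac{1}{Z{\left(V{\left(-8 \right)} \right)}} = \frac{1}{\frac{4}{3} \left(-8\right)^{3}} = \frac{1}{\frac{4}{3} \left(-512\right)} = \frac{1}{- \frac{2048}{3}} = - \frac{3}{2048}$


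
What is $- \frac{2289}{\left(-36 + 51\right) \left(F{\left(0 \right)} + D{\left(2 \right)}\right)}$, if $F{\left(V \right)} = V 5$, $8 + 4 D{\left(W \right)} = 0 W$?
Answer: $\frac{763}{10} \approx 76.3$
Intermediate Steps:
$D{\left(W \right)} = -2$ ($D{\left(W \right)} = -2 + \frac{0 W}{4} = -2 + \frac{1}{4} \cdot 0 = -2 + 0 = -2$)
$F{\left(V \right)} = 5 V$
$- \frac{2289}{\left(-36 + 51\right) \left(F{\left(0 \right)} + D{\left(2 \right)}\right)} = - \frac{2289}{\left(-36 + 51\right) \left(5 \cdot 0 - 2\right)} = - \frac{2289}{15 \left(0 - 2\right)} = - \frac{2289}{15 \left(-2\right)} = - \frac{2289}{-30} = \left(-2289\right) \left(- \frac{1}{30}\right) = \frac{763}{10}$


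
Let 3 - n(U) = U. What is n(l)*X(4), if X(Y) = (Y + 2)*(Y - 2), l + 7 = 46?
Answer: -432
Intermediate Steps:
l = 39 (l = -7 + 46 = 39)
n(U) = 3 - U
X(Y) = (-2 + Y)*(2 + Y) (X(Y) = (2 + Y)*(-2 + Y) = (-2 + Y)*(2 + Y))
n(l)*X(4) = (3 - 1*39)*(-4 + 4**2) = (3 - 39)*(-4 + 16) = -36*12 = -432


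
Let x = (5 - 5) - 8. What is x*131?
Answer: -1048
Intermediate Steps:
x = -8 (x = 0 - 8 = -8)
x*131 = -8*131 = -1048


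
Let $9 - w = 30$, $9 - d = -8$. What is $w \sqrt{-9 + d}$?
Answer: $- 42 \sqrt{2} \approx -59.397$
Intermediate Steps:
$d = 17$ ($d = 9 - -8 = 9 + 8 = 17$)
$w = -21$ ($w = 9 - 30 = -21$)
$w \sqrt{-9 + d} = - 21 \sqrt{-9 + 17} = - 21 \sqrt{8} = - 21 \cdot 2 \sqrt{2} = - 42 \sqrt{2}$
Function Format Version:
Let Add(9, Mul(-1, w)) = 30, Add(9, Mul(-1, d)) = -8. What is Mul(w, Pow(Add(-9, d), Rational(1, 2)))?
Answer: Mul(-42, Pow(2, Rational(1, 2))) ≈ -59.397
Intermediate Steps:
d = 17 (d = Add(9, Mul(-1, -8)) = Add(9, 8) = 17)
w = -21 (w = Add(9, Mul(-1, 30)) = Add(9, -30) = -21)
Mul(w, Pow(Add(-9, d), Rational(1, 2))) = Mul(-21, Pow(Add(-9, 17), Rational(1, 2))) = Mul(-21, Pow(8, Rational(1, 2))) = Mul(-21, Mul(2, Pow(2, Rational(1, 2)))) = Mul(-42, Pow(2, Rational(1, 2)))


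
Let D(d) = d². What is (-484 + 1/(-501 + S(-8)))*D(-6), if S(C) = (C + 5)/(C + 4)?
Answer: -11621856/667 ≈ -17424.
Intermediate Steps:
S(C) = (5 + C)/(4 + C)
(-484 + 1/(-501 + S(-8)))*D(-6) = (-484 + 1/(-501 + (5 - 8)/(4 - 8)))*(-6)² = (-484 + 1/(-501 - 3/(-4)))*36 = (-484 + 1/(-501 - ¼*(-3)))*36 = (-484 + 1/(-501 + ¾))*36 = (-484 + 1/(-2001/4))*36 = (-484 - 4/2001)*36 = -968488/2001*36 = -11621856/667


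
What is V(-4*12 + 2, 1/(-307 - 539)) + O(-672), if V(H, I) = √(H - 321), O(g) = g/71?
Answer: -672/71 + I*√367 ≈ -9.4648 + 19.157*I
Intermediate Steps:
O(g) = g/71 (O(g) = g*(1/71) = g/71)
V(H, I) = √(-321 + H)
V(-4*12 + 2, 1/(-307 - 539)) + O(-672) = √(-321 + (-4*12 + 2)) + (1/71)*(-672) = √(-321 + (-48 + 2)) - 672/71 = √(-321 - 46) - 672/71 = √(-367) - 672/71 = I*√367 - 672/71 = -672/71 + I*√367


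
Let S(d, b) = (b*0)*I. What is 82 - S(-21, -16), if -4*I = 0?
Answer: 82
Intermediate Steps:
I = 0 (I = -¼*0 = 0)
S(d, b) = 0 (S(d, b) = (b*0)*0 = 0*0 = 0)
82 - S(-21, -16) = 82 - 1*0 = 82 + 0 = 82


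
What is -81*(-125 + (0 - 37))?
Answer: 13122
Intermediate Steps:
-81*(-125 + (0 - 37)) = -81*(-125 - 37) = -81*(-162) = 13122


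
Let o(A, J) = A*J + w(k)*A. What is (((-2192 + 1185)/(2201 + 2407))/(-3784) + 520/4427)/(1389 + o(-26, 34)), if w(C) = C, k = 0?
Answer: 9071527429/38982034206720 ≈ 0.00023271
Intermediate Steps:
o(A, J) = A*J (o(A, J) = A*J + 0*A = A*J + 0 = A*J)
(((-2192 + 1185)/(2201 + 2407))/(-3784) + 520/4427)/(1389 + o(-26, 34)) = (((-2192 + 1185)/(2201 + 2407))/(-3784) + 520/4427)/(1389 - 26*34) = (-1007/4608*(-1/3784) + 520*(1/4427))/(1389 - 884) = (-1007*1/4608*(-1/3784) + 520/4427)/505 = (-1007/4608*(-1/3784) + 520/4427)*(1/505) = (1007/17436672 + 520/4427)*(1/505) = (9071527429/77192146944)*(1/505) = 9071527429/38982034206720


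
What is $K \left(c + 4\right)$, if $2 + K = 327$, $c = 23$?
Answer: $8775$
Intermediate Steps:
$K = 325$ ($K = -2 + 327 = 325$)
$K \left(c + 4\right) = 325 \left(23 + 4\right) = 325 \cdot 27 = 8775$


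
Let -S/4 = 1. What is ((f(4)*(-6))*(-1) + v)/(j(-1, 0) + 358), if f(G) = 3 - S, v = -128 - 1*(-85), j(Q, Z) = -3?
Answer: -1/355 ≈ -0.0028169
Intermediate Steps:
S = -4 (S = -4*1 = -4)
v = -43 (v = -128 + 85 = -43)
f(G) = 7 (f(G) = 3 - 1*(-4) = 3 + 4 = 7)
((f(4)*(-6))*(-1) + v)/(j(-1, 0) + 358) = ((7*(-6))*(-1) - 43)/(-3 + 358) = (-42*(-1) - 43)/355 = (42 - 43)*(1/355) = -1*1/355 = -1/355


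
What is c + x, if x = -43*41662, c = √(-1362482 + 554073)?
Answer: -1791466 + I*√808409 ≈ -1.7915e+6 + 899.12*I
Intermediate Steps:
c = I*√808409 (c = √(-808409) = I*√808409 ≈ 899.12*I)
x = -1791466
c + x = I*√808409 - 1791466 = -1791466 + I*√808409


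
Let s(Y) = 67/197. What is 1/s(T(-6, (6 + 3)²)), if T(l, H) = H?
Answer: 197/67 ≈ 2.9403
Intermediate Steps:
s(Y) = 67/197 (s(Y) = 67*(1/197) = 67/197)
1/s(T(-6, (6 + 3)²)) = 1/(67/197) = 197/67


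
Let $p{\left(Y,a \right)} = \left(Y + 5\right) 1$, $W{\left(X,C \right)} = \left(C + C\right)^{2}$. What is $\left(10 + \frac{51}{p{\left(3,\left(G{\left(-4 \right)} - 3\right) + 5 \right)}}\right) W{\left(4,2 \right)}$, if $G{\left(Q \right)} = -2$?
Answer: $262$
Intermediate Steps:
$W{\left(X,C \right)} = 4 C^{2}$ ($W{\left(X,C \right)} = \left(2 C\right)^{2} = 4 C^{2}$)
$p{\left(Y,a \right)} = 5 + Y$ ($p{\left(Y,a \right)} = \left(5 + Y\right) 1 = 5 + Y$)
$\left(10 + \frac{51}{p{\left(3,\left(G{\left(-4 \right)} - 3\right) + 5 \right)}}\right) W{\left(4,2 \right)} = \left(10 + \frac{51}{5 + 3}\right) 4 \cdot 2^{2} = \left(10 + \frac{51}{8}\right) 4 \cdot 4 = \left(10 + 51 \cdot \frac{1}{8}\right) 16 = \left(10 + \frac{51}{8}\right) 16 = \frac{131}{8} \cdot 16 = 262$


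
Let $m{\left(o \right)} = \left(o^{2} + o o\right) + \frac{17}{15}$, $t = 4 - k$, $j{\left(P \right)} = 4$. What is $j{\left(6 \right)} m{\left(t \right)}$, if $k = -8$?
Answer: $\frac{17348}{15} \approx 1156.5$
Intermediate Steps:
$t = 12$ ($t = 4 - -8 = 4 + 8 = 12$)
$m{\left(o \right)} = \frac{17}{15} + 2 o^{2}$ ($m{\left(o \right)} = \left(o^{2} + o^{2}\right) + 17 \cdot \frac{1}{15} = 2 o^{2} + \frac{17}{15} = \frac{17}{15} + 2 o^{2}$)
$j{\left(6 \right)} m{\left(t \right)} = 4 \left(\frac{17}{15} + 2 \cdot 12^{2}\right) = 4 \left(\frac{17}{15} + 2 \cdot 144\right) = 4 \left(\frac{17}{15} + 288\right) = 4 \cdot \frac{4337}{15} = \frac{17348}{15}$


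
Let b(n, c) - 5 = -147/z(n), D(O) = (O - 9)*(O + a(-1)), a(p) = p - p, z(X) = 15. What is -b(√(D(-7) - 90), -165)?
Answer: 24/5 ≈ 4.8000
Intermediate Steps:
a(p) = 0
D(O) = O*(-9 + O) (D(O) = (O - 9)*(O + 0) = (-9 + O)*O = O*(-9 + O))
b(n, c) = -24/5 (b(n, c) = 5 - 147/15 = 5 - 147*1/15 = 5 - 49/5 = -24/5)
-b(√(D(-7) - 90), -165) = -1*(-24/5) = 24/5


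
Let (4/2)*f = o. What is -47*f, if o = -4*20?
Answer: 1880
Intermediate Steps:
o = -80
f = -40 (f = (1/2)*(-80) = -40)
-47*f = -47*(-40) = 1880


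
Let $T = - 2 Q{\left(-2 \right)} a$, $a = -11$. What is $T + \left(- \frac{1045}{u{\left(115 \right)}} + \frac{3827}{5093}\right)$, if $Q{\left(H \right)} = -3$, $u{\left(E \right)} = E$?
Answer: $- \frac{8707590}{117139} \approx -74.336$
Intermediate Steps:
$T = -66$ ($T = \left(-2\right) \left(-3\right) \left(-11\right) = 6 \left(-11\right) = -66$)
$T + \left(- \frac{1045}{u{\left(115 \right)}} + \frac{3827}{5093}\right) = -66 + \left(- \frac{1045}{115} + \frac{3827}{5093}\right) = -66 + \left(\left(-1045\right) \frac{1}{115} + 3827 \cdot \frac{1}{5093}\right) = -66 + \left(- \frac{209}{23} + \frac{3827}{5093}\right) = -66 - \frac{976416}{117139} = - \frac{8707590}{117139}$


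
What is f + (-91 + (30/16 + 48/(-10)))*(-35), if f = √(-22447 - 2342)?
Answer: 26299/8 + I*√24789 ≈ 3287.4 + 157.45*I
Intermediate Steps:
f = I*√24789 (f = √(-24789) = I*√24789 ≈ 157.45*I)
f + (-91 + (30/16 + 48/(-10)))*(-35) = I*√24789 + (-91 + (30/16 + 48/(-10)))*(-35) = I*√24789 + (-91 + (30*(1/16) + 48*(-⅒)))*(-35) = I*√24789 + (-91 + (15/8 - 24/5))*(-35) = I*√24789 + (-91 - 117/40)*(-35) = I*√24789 - 3757/40*(-35) = I*√24789 + 26299/8 = 26299/8 + I*√24789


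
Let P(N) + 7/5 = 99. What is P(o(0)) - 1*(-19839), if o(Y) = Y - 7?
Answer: 99683/5 ≈ 19937.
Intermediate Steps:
o(Y) = -7 + Y
P(N) = 488/5 (P(N) = -7/5 + 99 = 488/5)
P(o(0)) - 1*(-19839) = 488/5 - 1*(-19839) = 488/5 + 19839 = 99683/5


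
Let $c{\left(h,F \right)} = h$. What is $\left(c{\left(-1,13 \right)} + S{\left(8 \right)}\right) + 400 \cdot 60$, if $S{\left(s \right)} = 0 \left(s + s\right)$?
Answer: $23999$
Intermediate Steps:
$S{\left(s \right)} = 0$ ($S{\left(s \right)} = 0 \cdot 2 s = 0$)
$\left(c{\left(-1,13 \right)} + S{\left(8 \right)}\right) + 400 \cdot 60 = \left(-1 + 0\right) + 400 \cdot 60 = -1 + 24000 = 23999$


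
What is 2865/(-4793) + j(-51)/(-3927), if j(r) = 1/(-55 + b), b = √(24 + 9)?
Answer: -3060208595/5119614192 + √33/11749584 ≈ -0.59774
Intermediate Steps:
b = √33 ≈ 5.7446
j(r) = 1/(-55 + √33)
2865/(-4793) + j(-51)/(-3927) = 2865/(-4793) + (-5/272 - √33/2992)/(-3927) = 2865*(-1/4793) + (-5/272 - √33/2992)*(-1/3927) = -2865/4793 + (5/1068144 + √33/11749584) = -3060208595/5119614192 + √33/11749584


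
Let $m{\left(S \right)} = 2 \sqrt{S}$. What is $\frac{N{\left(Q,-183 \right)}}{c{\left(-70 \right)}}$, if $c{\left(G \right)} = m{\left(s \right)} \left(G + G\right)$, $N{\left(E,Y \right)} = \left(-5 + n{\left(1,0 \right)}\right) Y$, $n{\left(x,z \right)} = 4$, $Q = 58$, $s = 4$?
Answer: $- \frac{183}{560} \approx -0.32679$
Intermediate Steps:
$N{\left(E,Y \right)} = - Y$ ($N{\left(E,Y \right)} = \left(-5 + 4\right) Y = - Y$)
$c{\left(G \right)} = 8 G$ ($c{\left(G \right)} = 2 \sqrt{4} \left(G + G\right) = 2 \cdot 2 \cdot 2 G = 4 \cdot 2 G = 8 G$)
$\frac{N{\left(Q,-183 \right)}}{c{\left(-70 \right)}} = \frac{\left(-1\right) \left(-183\right)}{8 \left(-70\right)} = \frac{183}{-560} = 183 \left(- \frac{1}{560}\right) = - \frac{183}{560}$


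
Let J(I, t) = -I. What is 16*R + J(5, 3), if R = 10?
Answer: 155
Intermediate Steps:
16*R + J(5, 3) = 16*10 - 1*5 = 160 - 5 = 155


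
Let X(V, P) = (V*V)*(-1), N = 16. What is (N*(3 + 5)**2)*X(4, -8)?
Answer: -16384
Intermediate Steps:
X(V, P) = -V**2 (X(V, P) = V**2*(-1) = -V**2)
(N*(3 + 5)**2)*X(4, -8) = (16*(3 + 5)**2)*(-1*4**2) = (16*8**2)*(-1*16) = (16*64)*(-16) = 1024*(-16) = -16384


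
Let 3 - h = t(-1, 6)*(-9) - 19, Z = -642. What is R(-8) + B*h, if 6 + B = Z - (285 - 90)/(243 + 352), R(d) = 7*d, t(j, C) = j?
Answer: -1009627/119 ≈ -8484.3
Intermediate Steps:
h = 13 (h = 3 - (-1*(-9) - 19) = 3 - (9 - 19) = 3 - 1*(-10) = 3 + 10 = 13)
B = -77151/119 (B = -6 + (-642 - (285 - 90)/(243 + 352)) = -6 + (-642 - 195/595) = -6 + (-642 - 1*39/119) = -6 + (-642 - 39/119) = -6 - 76437/119 = -77151/119 ≈ -648.33)
R(-8) + B*h = 7*(-8) - 77151/119*13 = -56 - 1002963/119 = -1009627/119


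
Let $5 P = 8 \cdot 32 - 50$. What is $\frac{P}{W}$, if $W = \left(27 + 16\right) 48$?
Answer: $\frac{103}{5160} \approx 0.019961$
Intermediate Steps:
$W = 2064$ ($W = 43 \cdot 48 = 2064$)
$P = \frac{206}{5}$ ($P = \frac{8 \cdot 32 - 50}{5} = \frac{256 - 50}{5} = \frac{1}{5} \cdot 206 = \frac{206}{5} \approx 41.2$)
$\frac{P}{W} = \frac{206}{5 \cdot 2064} = \frac{206}{5} \cdot \frac{1}{2064} = \frac{103}{5160}$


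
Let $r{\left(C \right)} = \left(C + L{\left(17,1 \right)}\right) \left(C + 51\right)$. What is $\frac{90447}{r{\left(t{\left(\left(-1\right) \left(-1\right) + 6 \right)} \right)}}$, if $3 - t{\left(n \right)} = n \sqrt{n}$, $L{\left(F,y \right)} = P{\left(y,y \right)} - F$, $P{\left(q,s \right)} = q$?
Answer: $\frac{10823491}{149234} - \frac{8652763 \sqrt{7}}{149234} \approx -80.877$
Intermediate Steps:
$L{\left(F,y \right)} = y - F$
$t{\left(n \right)} = 3 - n^{\frac{3}{2}}$ ($t{\left(n \right)} = 3 - n \sqrt{n} = 3 - n^{\frac{3}{2}}$)
$r{\left(C \right)} = \left(-16 + C\right) \left(51 + C\right)$ ($r{\left(C \right)} = \left(C + \left(1 - 17\right)\right) \left(C + 51\right) = \left(C + \left(1 - 17\right)\right) \left(51 + C\right) = \left(C - 16\right) \left(51 + C\right) = \left(-16 + C\right) \left(51 + C\right)$)
$\frac{90447}{r{\left(t{\left(\left(-1\right) \left(-1\right) + 6 \right)} \right)}} = \frac{90447}{-816 + \left(3 - \left(\left(-1\right) \left(-1\right) + 6\right)^{\frac{3}{2}}\right)^{2} + 35 \left(3 - \left(\left(-1\right) \left(-1\right) + 6\right)^{\frac{3}{2}}\right)} = \frac{90447}{-816 + \left(3 - \left(1 + 6\right)^{\frac{3}{2}}\right)^{2} + 35 \left(3 - \left(1 + 6\right)^{\frac{3}{2}}\right)} = \frac{90447}{-816 + \left(3 - 7^{\frac{3}{2}}\right)^{2} + 35 \left(3 - 7^{\frac{3}{2}}\right)} = \frac{90447}{-816 + \left(3 - 7 \sqrt{7}\right)^{2} + 35 \left(3 - 7 \sqrt{7}\right)} = \frac{90447}{-816 + \left(3 - 7 \sqrt{7}\right)^{2} + \left(105 - 245 \sqrt{7}\right)} = \frac{90447}{-711 + \left(3 - 7 \sqrt{7}\right)^{2} - 245 \sqrt{7}}$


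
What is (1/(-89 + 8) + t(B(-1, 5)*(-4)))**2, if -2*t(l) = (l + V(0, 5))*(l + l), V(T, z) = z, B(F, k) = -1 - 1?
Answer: 70980625/6561 ≈ 10819.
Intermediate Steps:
B(F, k) = -2
t(l) = -l*(5 + l) (t(l) = -(l + 5)*(l + l)/2 = -(5 + l)*2*l/2 = -l*(5 + l))
(1/(-89 + 8) + t(B(-1, 5)*(-4)))**2 = (1/(-89 + 8) - (-2*(-4))*(5 - 2*(-4)))**2 = (1/(-81) - 1*8*(5 + 8))**2 = (-1/81 - 1*8*13)**2 = (-1/81 - 104)**2 = (-8425/81)**2 = 70980625/6561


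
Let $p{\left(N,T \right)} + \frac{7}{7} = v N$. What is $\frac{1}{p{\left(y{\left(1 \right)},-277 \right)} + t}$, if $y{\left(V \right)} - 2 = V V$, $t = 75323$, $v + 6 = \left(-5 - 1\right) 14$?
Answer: $\frac{1}{75052} \approx 1.3324 \cdot 10^{-5}$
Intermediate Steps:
$v = -90$ ($v = -6 + \left(-5 - 1\right) 14 = -6 - 84 = -90$)
$y{\left(V \right)} = 2 + V^{2}$ ($y{\left(V \right)} = 2 + V V = 2 + V^{2}$)
$p{\left(N,T \right)} = -1 - 90 N$
$\frac{1}{p{\left(y{\left(1 \right)},-277 \right)} + t} = \frac{1}{\left(-1 - 90 \left(2 + 1^{2}\right)\right) + 75323} = \frac{1}{\left(-1 - 90 \left(2 + 1\right)\right) + 75323} = \frac{1}{\left(-1 - 270\right) + 75323} = \frac{1}{-271 + 75323} = \frac{1}{75052}$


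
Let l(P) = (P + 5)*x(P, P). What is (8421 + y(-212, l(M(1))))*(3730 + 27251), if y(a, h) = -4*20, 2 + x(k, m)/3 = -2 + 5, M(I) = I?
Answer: 258412521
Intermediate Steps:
x(k, m) = 3 (x(k, m) = -6 + 3*(-2 + 5) = -6 + 3*3 = -6 + 9 = 3)
l(P) = 15 + 3*P (l(P) = (P + 5)*3 = (5 + P)*3 = 15 + 3*P)
y(a, h) = -80
(8421 + y(-212, l(M(1))))*(3730 + 27251) = (8421 - 80)*(3730 + 27251) = 8341*30981 = 258412521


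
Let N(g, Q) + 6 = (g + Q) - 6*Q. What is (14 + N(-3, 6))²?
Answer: 625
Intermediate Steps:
N(g, Q) = -6 + g - 5*Q (N(g, Q) = -6 + ((g + Q) - 6*Q) = -6 + ((Q + g) - 6*Q) = -6 + (g - 5*Q) = -6 + g - 5*Q)
(14 + N(-3, 6))² = (14 + (-6 - 3 - 5*6))² = (14 + (-6 - 3 - 30))² = (14 - 39)² = (-25)² = 625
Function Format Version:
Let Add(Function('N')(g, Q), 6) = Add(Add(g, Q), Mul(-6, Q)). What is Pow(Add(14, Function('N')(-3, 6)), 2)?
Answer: 625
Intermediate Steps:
Function('N')(g, Q) = Add(-6, g, Mul(-5, Q)) (Function('N')(g, Q) = Add(-6, Add(Add(g, Q), Mul(-6, Q))) = Add(-6, Add(Add(Q, g), Mul(-6, Q))) = Add(-6, Add(g, Mul(-5, Q))) = Add(-6, g, Mul(-5, Q)))
Pow(Add(14, Function('N')(-3, 6)), 2) = Pow(Add(14, Add(-6, -3, Mul(-5, 6))), 2) = Pow(Add(14, Add(-6, -3, -30)), 2) = Pow(Add(14, -39), 2) = Pow(-25, 2) = 625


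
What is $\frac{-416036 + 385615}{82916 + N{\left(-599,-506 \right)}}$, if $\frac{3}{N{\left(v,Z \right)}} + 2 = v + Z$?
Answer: $- \frac{11225349}{30596003} \approx -0.36689$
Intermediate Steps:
$N{\left(v,Z \right)} = \frac{3}{-2 + Z + v}$ ($N{\left(v,Z \right)} = \frac{3}{-2 + \left(v + Z\right)} = \frac{3}{-2 + \left(Z + v\right)} = \frac{3}{-2 + Z + v}$)
$\frac{-416036 + 385615}{82916 + N{\left(-599,-506 \right)}} = \frac{-416036 + 385615}{82916 + \frac{3}{-2 - 506 - 599}} = - \frac{30421}{82916 + \frac{3}{-1107}} = - \frac{30421}{82916 + 3 \left(- \frac{1}{1107}\right)} = - \frac{30421}{82916 - \frac{1}{369}} = - \frac{30421}{\frac{30596003}{369}} = \left(-30421\right) \frac{369}{30596003} = - \frac{11225349}{30596003}$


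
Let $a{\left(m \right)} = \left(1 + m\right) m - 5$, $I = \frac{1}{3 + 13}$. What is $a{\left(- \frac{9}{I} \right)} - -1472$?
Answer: $22059$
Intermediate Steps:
$I = \frac{1}{16} \approx 0.0625$
$a{\left(m \right)} = -5 + m \left(1 + m\right)$ ($a{\left(m \right)} = m \left(1 + m\right) - 5 = -5 + m \left(1 + m\right)$)
$a{\left(- \frac{9}{I} \right)} - -1472 = \left(-5 - 9 \frac{1}{\frac{1}{16}} + \left(- 9 \frac{1}{\frac{1}{16}}\right)^{2}\right) - -1472 = \left(-5 - 144 + \left(\left(-9\right) 16\right)^{2}\right) + 1472 = \left(-5 - 144 + \left(-144\right)^{2}\right) + 1472 = \left(-5 - 144 + 20736\right) + 1472 = 20587 + 1472 = 22059$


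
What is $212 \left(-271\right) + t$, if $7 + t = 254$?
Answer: $-57205$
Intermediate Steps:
$t = 247$ ($t = -7 + 254 = 247$)
$212 \left(-271\right) + t = 212 \left(-271\right) + 247 = -57452 + 247 = -57205$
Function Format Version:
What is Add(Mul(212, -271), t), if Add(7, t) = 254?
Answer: -57205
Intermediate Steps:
t = 247 (t = Add(-7, 254) = 247)
Add(Mul(212, -271), t) = Add(Mul(212, -271), 247) = Add(-57452, 247) = -57205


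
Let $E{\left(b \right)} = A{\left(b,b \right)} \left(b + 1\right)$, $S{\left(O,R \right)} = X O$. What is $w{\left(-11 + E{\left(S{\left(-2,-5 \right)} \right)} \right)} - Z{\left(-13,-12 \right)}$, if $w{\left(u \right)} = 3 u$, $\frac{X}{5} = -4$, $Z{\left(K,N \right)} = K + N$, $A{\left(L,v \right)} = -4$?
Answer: $-500$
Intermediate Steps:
$X = -20$ ($X = 5 \left(-4\right) = -20$)
$S{\left(O,R \right)} = - 20 O$
$E{\left(b \right)} = -4 - 4 b$ ($E{\left(b \right)} = - 4 \left(b + 1\right) = - 4 \left(1 + b\right) = -4 - 4 b$)
$w{\left(-11 + E{\left(S{\left(-2,-5 \right)} \right)} \right)} - Z{\left(-13,-12 \right)} = 3 \left(-11 - \left(4 + 4 \left(\left(-20\right) \left(-2\right)\right)\right)\right) - \left(-13 - 12\right) = 3 \left(-11 - 164\right) - -25 = 3 \left(-11 - 164\right) + 25 = 3 \left(-175\right) + 25 = -525 + 25 = -500$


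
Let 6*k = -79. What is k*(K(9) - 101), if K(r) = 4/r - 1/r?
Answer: 11929/9 ≈ 1325.4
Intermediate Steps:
k = -79/6 (k = (⅙)*(-79) = -79/6 ≈ -13.167)
K(r) = 3/r
k*(K(9) - 101) = -79*(3/9 - 101)/6 = -79*(3*(⅑) - 101)/6 = -79*(⅓ - 101)/6 = -79/6*(-302/3) = 11929/9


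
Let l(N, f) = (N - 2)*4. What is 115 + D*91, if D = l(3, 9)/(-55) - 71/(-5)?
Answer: 77032/55 ≈ 1400.6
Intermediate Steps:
l(N, f) = -8 + 4*N (l(N, f) = (-2 + N)*4 = -8 + 4*N)
D = 777/55 (D = (-8 + 4*3)/(-55) - 71/(-5) = (-8 + 12)*(-1/55) - 71*(-⅕) = 4*(-1/55) + 71/5 = -4/55 + 71/5 = 777/55 ≈ 14.127)
115 + D*91 = 115 + (777/55)*91 = 115 + 70707/55 = 77032/55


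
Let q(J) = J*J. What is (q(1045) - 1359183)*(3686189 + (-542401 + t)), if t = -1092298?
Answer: -548071965420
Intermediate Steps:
q(J) = J**2
(q(1045) - 1359183)*(3686189 + (-542401 + t)) = (1045**2 - 1359183)*(3686189 + (-542401 - 1092298)) = (1092025 - 1359183)*(3686189 - 1634699) = -267158*2051490 = -548071965420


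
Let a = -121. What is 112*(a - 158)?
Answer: -31248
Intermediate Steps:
112*(a - 158) = 112*(-121 - 158) = 112*(-279) = -31248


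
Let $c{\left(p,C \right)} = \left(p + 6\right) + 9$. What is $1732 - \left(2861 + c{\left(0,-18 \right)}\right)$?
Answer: $-1144$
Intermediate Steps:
$c{\left(p,C \right)} = 15 + p$ ($c{\left(p,C \right)} = \left(6 + p\right) + 9 = 15 + p$)
$1732 - \left(2861 + c{\left(0,-18 \right)}\right) = 1732 - 2876 = -1144$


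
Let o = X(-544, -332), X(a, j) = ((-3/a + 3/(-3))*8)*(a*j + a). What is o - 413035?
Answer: -1845603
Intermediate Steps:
X(a, j) = (-8 - 24/a)*(a + a*j) (X(a, j) = ((-3/a + 3*(-1/3))*8)*(a + a*j) = ((-3/a - 1)*8)*(a + a*j) = ((-1 - 3/a)*8)*(a + a*j) = (-8 - 24/a)*(a + a*j))
o = -1432568 (o = -24 - 24*(-332) - 8*(-544) - 8*(-544)*(-332) = -24 + 7968 + 4352 - 1444864 = -1432568)
o - 413035 = -1432568 - 413035 = -1845603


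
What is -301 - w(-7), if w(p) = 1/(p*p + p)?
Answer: -12643/42 ≈ -301.02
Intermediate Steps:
w(p) = 1/(p + p²) (w(p) = 1/(p² + p) = 1/(p + p²))
-301 - w(-7) = -301 - 1/((-7)*(1 - 7)) = -301 - (-1)/(7*(-6)) = -301 - (-1)*(-1)/(7*6) = -301 - 1*1/42 = -301 - 1/42 = -12643/42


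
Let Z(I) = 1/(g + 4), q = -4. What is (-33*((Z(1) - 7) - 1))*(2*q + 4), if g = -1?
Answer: -1012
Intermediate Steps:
Z(I) = ⅓ (Z(I) = 1/(-1 + 4) = 1/3 = ⅓)
(-33*((Z(1) - 7) - 1))*(2*q + 4) = (-33*((⅓ - 7) - 1))*(2*(-4) + 4) = (-33*(-20/3 - 1))*(-8 + 4) = -33*(-23/3)*(-4) = 253*(-4) = -1012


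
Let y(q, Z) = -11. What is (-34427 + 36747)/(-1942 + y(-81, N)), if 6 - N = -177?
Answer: -2320/1953 ≈ -1.1879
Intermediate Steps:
N = 183 (N = 6 - 1*(-177) = 6 + 177 = 183)
(-34427 + 36747)/(-1942 + y(-81, N)) = (-34427 + 36747)/(-1942 - 11) = 2320/(-1953) = 2320*(-1/1953) = -2320/1953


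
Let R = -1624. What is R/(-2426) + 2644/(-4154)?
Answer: 82938/2519401 ≈ 0.032920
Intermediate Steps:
R/(-2426) + 2644/(-4154) = -1624/(-2426) + 2644/(-4154) = -1624*(-1/2426) + 2644*(-1/4154) = 812/1213 - 1322/2077 = 82938/2519401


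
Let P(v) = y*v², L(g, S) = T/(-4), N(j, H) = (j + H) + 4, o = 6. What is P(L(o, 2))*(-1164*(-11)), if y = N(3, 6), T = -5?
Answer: 1040325/4 ≈ 2.6008e+5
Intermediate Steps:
N(j, H) = 4 + H + j (N(j, H) = (H + j) + 4 = 4 + H + j)
L(g, S) = 5/4 (L(g, S) = -5/(-4) = -5*(-¼) = 5/4)
y = 13 (y = 4 + 6 + 3 = 13)
P(v) = 13*v²
P(L(o, 2))*(-1164*(-11)) = (13*(5/4)²)*(-1164*(-11)) = (13*(25/16))*12804 = (325/16)*12804 = 1040325/4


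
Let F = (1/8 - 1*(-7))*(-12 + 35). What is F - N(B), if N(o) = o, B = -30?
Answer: 1551/8 ≈ 193.88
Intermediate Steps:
F = 1311/8 (F = (⅛ + 7)*23 = (57/8)*23 = 1311/8 ≈ 163.88)
F - N(B) = 1311/8 - 1*(-30) = 1311/8 + 30 = 1551/8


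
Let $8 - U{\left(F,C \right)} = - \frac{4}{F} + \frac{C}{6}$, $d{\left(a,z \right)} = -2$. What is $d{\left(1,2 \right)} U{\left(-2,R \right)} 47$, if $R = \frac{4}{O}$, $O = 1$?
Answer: $- \frac{1504}{3} \approx -501.33$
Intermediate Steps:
$R = 4$ ($R = \frac{4}{1} = 4 \cdot 1 = 4$)
$U{\left(F,C \right)} = 8 + \frac{4}{F} - \frac{C}{6}$ ($U{\left(F,C \right)} = 8 - \left(- \frac{4}{F} + \frac{C}{6}\right) = 8 + \frac{4}{F} - \frac{C}{6}$)
$d{\left(1,2 \right)} U{\left(-2,R \right)} 47 = - 2 \left(8 + \frac{4}{-2} - \frac{2}{3}\right) 47 = - 2 \left(8 + 4 \left(- \frac{1}{2}\right) - \frac{2}{3}\right) 47 = - 2 \left(8 - 2 - \frac{2}{3}\right) 47 = \left(-2\right) \frac{16}{3} \cdot 47 = \left(- \frac{32}{3}\right) 47 = - \frac{1504}{3}$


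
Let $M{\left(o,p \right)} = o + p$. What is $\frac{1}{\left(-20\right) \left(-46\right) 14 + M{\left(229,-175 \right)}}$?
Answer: $\frac{1}{12934} \approx 7.7316 \cdot 10^{-5}$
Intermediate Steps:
$\frac{1}{\left(-20\right) \left(-46\right) 14 + M{\left(229,-175 \right)}} = \frac{1}{\left(-20\right) \left(-46\right) 14 + \left(229 - 175\right)} = \frac{1}{920 \cdot 14 + 54} = \frac{1}{12880 + 54} = \frac{1}{12934}$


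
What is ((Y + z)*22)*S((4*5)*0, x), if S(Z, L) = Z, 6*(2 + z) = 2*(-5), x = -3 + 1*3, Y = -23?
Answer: 0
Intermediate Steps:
x = 0 (x = -3 + 3 = 0)
z = -11/3 (z = -2 + (2*(-5))/6 = -2 + (⅙)*(-10) = -2 - 5/3 = -11/3 ≈ -3.6667)
((Y + z)*22)*S((4*5)*0, x) = ((-23 - 11/3)*22)*((4*5)*0) = (-80/3*22)*(20*0) = -1760/3*0 = 0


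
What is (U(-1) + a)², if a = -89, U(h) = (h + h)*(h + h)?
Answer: 7225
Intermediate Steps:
U(h) = 4*h² (U(h) = (2*h)*(2*h) = 4*h²)
(U(-1) + a)² = (4*(-1)² - 89)² = (4*1 - 89)² = (4 - 89)² = (-85)² = 7225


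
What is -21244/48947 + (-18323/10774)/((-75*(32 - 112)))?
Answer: -1374193991881/3164129868000 ≈ -0.43430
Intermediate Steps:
-21244/48947 + (-18323/10774)/((-75*(32 - 112))) = -21244*1/48947 + (-18323*1/10774)/((-75*(-80))) = -21244/48947 - 18323/10774/6000 = -21244/48947 - 18323/10774*1/6000 = -21244/48947 - 18323/64644000 = -1374193991881/3164129868000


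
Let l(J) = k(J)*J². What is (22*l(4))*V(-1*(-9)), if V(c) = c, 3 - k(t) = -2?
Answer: 15840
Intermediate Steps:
k(t) = 5 (k(t) = 3 - 1*(-2) = 3 + 2 = 5)
l(J) = 5*J²
(22*l(4))*V(-1*(-9)) = (22*(5*4²))*(-1*(-9)) = (22*(5*16))*9 = (22*80)*9 = 1760*9 = 15840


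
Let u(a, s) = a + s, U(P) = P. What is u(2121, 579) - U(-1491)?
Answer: 4191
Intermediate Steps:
u(2121, 579) - U(-1491) = (2121 + 579) - 1*(-1491) = 2700 + 1491 = 4191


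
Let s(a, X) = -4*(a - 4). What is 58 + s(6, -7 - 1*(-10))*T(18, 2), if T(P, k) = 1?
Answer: 50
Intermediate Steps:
s(a, X) = 16 - 4*a (s(a, X) = -4*(-4 + a) = 16 - 4*a)
58 + s(6, -7 - 1*(-10))*T(18, 2) = 58 + (16 - 4*6)*1 = 58 + (16 - 24)*1 = 58 - 8*1 = 58 - 8 = 50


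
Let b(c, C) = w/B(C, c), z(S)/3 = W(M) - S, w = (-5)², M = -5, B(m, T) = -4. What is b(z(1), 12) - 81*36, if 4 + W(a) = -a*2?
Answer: -11689/4 ≈ -2922.3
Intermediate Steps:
W(a) = -4 - 2*a (W(a) = -4 - a*2 = -4 - 2*a)
w = 25
z(S) = 18 - 3*S (z(S) = 3*((-4 - 2*(-5)) - S) = 3*((-4 + 10) - S) = 3*(6 - S) = 18 - 3*S)
b(c, C) = -25/4 (b(c, C) = 25/(-4) = 25*(-¼) = -25/4)
b(z(1), 12) - 81*36 = -25/4 - 81*36 = -25/4 - 2916 = -11689/4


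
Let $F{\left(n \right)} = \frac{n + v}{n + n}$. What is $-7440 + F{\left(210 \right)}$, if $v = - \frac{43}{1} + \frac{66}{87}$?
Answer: $- \frac{2588981}{348} \approx -7439.6$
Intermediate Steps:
$v = - \frac{1225}{29}$ ($v = \left(-43\right) 1 + 66 \cdot \frac{1}{87} = -43 + \frac{22}{29} = - \frac{1225}{29} \approx -42.241$)
$F{\left(n \right)} = \frac{- \frac{1225}{29} + n}{2 n}$ ($F{\left(n \right)} = \frac{n - \frac{1225}{29}}{n + n} = \frac{- \frac{1225}{29} + n}{2 n}$)
$-7440 + F{\left(210 \right)} = -7440 + \frac{-1225 + 29 \cdot 210}{58 \cdot 210} = -7440 + \frac{1}{58} \cdot \frac{1}{210} \left(-1225 + 6090\right) = -7440 + \frac{1}{58} \cdot \frac{1}{210} \cdot 4865 = -7440 + \frac{139}{348} = - \frac{2588981}{348}$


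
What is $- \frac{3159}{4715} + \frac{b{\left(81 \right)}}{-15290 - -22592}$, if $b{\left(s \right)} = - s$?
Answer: $- \frac{7816311}{11476310} \approx -0.68108$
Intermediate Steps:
$- \frac{3159}{4715} + \frac{b{\left(81 \right)}}{-15290 - -22592} = - \frac{3159}{4715} + \frac{\left(-1\right) 81}{-15290 - -22592} = \left(-3159\right) \frac{1}{4715} - \frac{81}{-15290 + 22592} = - \frac{3159}{4715} - \frac{81}{7302} = - \frac{3159}{4715} - \frac{27}{2434} = - \frac{7816311}{11476310}$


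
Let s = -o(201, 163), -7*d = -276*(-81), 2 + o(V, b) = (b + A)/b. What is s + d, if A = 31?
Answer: -3643104/1141 ≈ -3192.9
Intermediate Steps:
o(V, b) = -2 + (31 + b)/b (o(V, b) = -2 + (b + 31)/b = -2 + (31 + b)/b)
d = -22356/7 (d = -(-276)*(-81)/7 = -⅐*22356 = -22356/7 ≈ -3193.7)
s = 132/163 (s = -(31 - 1*163)/163 = -(31 - 163)/163 = -(-132)/163 = -1*(-132/163) = 132/163 ≈ 0.80982)
s + d = 132/163 - 22356/7 = -3643104/1141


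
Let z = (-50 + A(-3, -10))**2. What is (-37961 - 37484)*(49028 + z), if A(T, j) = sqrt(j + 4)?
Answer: -3887077290 + 7544500*I*sqrt(6) ≈ -3.8871e+9 + 1.848e+7*I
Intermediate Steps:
A(T, j) = sqrt(4 + j)
z = (-50 + I*sqrt(6))**2 (z = (-50 + sqrt(4 - 10))**2 = (-50 + sqrt(-6))**2 = (-50 + I*sqrt(6))**2 ≈ 2494.0 - 244.95*I)
(-37961 - 37484)*(49028 + z) = (-37961 - 37484)*(49028 + (50 - I*sqrt(6))**2) = -75445*(49028 + (50 - I*sqrt(6))**2) = -3698917460 - 75445*(50 - I*sqrt(6))**2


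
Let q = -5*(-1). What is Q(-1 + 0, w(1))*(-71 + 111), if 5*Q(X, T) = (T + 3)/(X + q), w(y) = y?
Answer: 8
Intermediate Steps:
q = 5
Q(X, T) = (3 + T)/(5*(5 + X)) (Q(X, T) = ((T + 3)/(X + 5))/5 = ((3 + T)/(5 + X))/5 = (3 + T)/(5*(5 + X)))
Q(-1 + 0, w(1))*(-71 + 111) = ((3 + 1)/(5*(5 + (-1 + 0))))*(-71 + 111) = ((⅕)*4/(5 - 1))*40 = ((⅕)*4/4)*40 = ((⅕)*(¼)*4)*40 = (⅕)*40 = 8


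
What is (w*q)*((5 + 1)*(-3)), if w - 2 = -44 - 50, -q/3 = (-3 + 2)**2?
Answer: -4968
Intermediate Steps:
q = -3 (q = -3*(-3 + 2)**2 = -3*(-1)**2 = -3*1 = -3)
w = -92 (w = 2 + (-44 - 50) = 2 - 94 = -92)
(w*q)*((5 + 1)*(-3)) = (-92*(-3))*((5 + 1)*(-3)) = 276*(6*(-3)) = 276*(-18) = -4968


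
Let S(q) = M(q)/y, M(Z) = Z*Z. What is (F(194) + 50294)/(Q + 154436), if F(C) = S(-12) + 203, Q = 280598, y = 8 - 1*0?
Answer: 50515/435034 ≈ 0.11612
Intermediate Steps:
M(Z) = Z²
y = 8 (y = 8 + 0 = 8)
S(q) = q²/8
F(C) = 221 (F(C) = (⅛)*(-12)² + 203 = (⅛)*144 + 203 = 18 + 203 = 221)
(F(194) + 50294)/(Q + 154436) = (221 + 50294)/(280598 + 154436) = 50515/435034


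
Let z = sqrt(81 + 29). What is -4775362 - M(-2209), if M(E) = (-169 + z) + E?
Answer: -4772984 - sqrt(110) ≈ -4.7730e+6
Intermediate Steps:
z = sqrt(110) ≈ 10.488
M(E) = -169 + E + sqrt(110) (M(E) = (-169 + sqrt(110)) + E = -169 + E + sqrt(110))
-4775362 - M(-2209) = -4775362 - (-169 - 2209 + sqrt(110)) = -4775362 - (-2378 + sqrt(110)) = -4775362 + (2378 - sqrt(110)) = -4772984 - sqrt(110)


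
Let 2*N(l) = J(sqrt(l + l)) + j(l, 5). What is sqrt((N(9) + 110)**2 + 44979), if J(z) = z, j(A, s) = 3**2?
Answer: sqrt(232375 + 1374*sqrt(2))/2 ≈ 242.03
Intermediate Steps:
j(A, s) = 9
N(l) = 9/2 + sqrt(2)*sqrt(l)/2 (N(l) = (sqrt(l + l) + 9)/2 = (sqrt(2*l) + 9)/2 = (sqrt(2)*sqrt(l) + 9)/2 = (9 + sqrt(2)*sqrt(l))/2 = 9/2 + sqrt(2)*sqrt(l)/2)
sqrt((N(9) + 110)**2 + 44979) = sqrt(((9/2 + sqrt(2)*sqrt(9)/2) + 110)**2 + 44979) = sqrt(((9/2 + (1/2)*sqrt(2)*3) + 110)**2 + 44979) = sqrt(((9/2 + 3*sqrt(2)/2) + 110)**2 + 44979) = sqrt((229/2 + 3*sqrt(2)/2)**2 + 44979) = sqrt(44979 + (229/2 + 3*sqrt(2)/2)**2)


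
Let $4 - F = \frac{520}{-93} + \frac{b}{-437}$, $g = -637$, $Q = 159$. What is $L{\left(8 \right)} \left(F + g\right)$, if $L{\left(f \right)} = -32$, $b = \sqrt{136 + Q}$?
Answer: $\frac{1867168}{93} - \frac{32 \sqrt{295}}{437} \approx 20076.0$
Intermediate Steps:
$b = \sqrt{295}$ ($b = \sqrt{136 + 159} = \sqrt{295} \approx 17.176$)
$F = \frac{892}{93} + \frac{\sqrt{295}}{437}$ ($F = 4 - \left(\frac{520}{-93} + \frac{\sqrt{295}}{-437}\right) = 4 - \left(520 \left(- \frac{1}{93}\right) + \sqrt{295} \left(- \frac{1}{437}\right)\right) = 4 - \left(- \frac{520}{93} - \frac{\sqrt{295}}{437}\right) = 4 + \left(\frac{520}{93} + \frac{\sqrt{295}}{437}\right) = \frac{892}{93} + \frac{\sqrt{295}}{437} \approx 9.6307$)
$L{\left(8 \right)} \left(F + g\right) = - 32 \left(\left(\frac{892}{93} + \frac{\sqrt{295}}{437}\right) - 637\right) = - 32 \left(- \frac{58349}{93} + \frac{\sqrt{295}}{437}\right) = \frac{1867168}{93} - \frac{32 \sqrt{295}}{437}$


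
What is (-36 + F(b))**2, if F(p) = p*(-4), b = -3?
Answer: 576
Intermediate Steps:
F(p) = -4*p
(-36 + F(b))**2 = (-36 - 4*(-3))**2 = (-36 + 12)**2 = (-24)**2 = 576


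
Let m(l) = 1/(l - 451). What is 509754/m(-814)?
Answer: -644838810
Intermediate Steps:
m(l) = 1/(-451 + l)
509754/m(-814) = 509754/(1/(-451 - 814)) = 509754/(1/(-1265)) = 509754/(-1/1265) = 509754*(-1265) = -644838810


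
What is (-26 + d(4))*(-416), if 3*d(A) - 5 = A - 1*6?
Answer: 10400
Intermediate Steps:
d(A) = -1/3 + A/3 (d(A) = 5/3 + (A - 1*6)/3 = 5/3 + (A - 6)/3 = 5/3 + (-6 + A)/3 = 5/3 + (-2 + A/3) = -1/3 + A/3)
(-26 + d(4))*(-416) = (-26 + (-1/3 + (1/3)*4))*(-416) = (-26 + (-1/3 + 4/3))*(-416) = (-26 + 1)*(-416) = -25*(-416) = 10400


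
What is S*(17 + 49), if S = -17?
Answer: -1122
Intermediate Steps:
S*(17 + 49) = -17*(17 + 49) = -17*66 = -1122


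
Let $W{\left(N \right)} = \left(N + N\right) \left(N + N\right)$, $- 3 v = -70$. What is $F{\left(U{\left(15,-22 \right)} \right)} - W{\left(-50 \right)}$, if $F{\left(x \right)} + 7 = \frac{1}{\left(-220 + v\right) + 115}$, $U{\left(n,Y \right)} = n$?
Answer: $- \frac{2451718}{245} \approx -10007.0$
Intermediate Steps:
$v = \frac{70}{3}$ ($v = \left(- \frac{1}{3}\right) \left(-70\right) = \frac{70}{3} \approx 23.333$)
$W{\left(N \right)} = 4 N^{2}$ ($W{\left(N \right)} = 2 N 2 N = 4 N^{2}$)
$F{\left(x \right)} = - \frac{1718}{245}$ ($F{\left(x \right)} = -7 + \frac{1}{\left(-220 + \frac{70}{3}\right) + 115} = -7 + \frac{1}{- \frac{590}{3} + 115} = -7 + \frac{1}{- \frac{245}{3}} = -7 - \frac{3}{245} = - \frac{1718}{245}$)
$F{\left(U{\left(15,-22 \right)} \right)} - W{\left(-50 \right)} = - \frac{1718}{245} - 4 \left(-50\right)^{2} = - \frac{1718}{245} - 4 \cdot 2500 = - \frac{1718}{245} - 10000 = - \frac{2451718}{245}$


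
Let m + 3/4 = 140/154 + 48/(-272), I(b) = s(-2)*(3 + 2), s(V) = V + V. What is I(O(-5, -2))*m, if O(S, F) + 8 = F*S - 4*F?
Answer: 65/187 ≈ 0.34759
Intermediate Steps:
s(V) = 2*V
O(S, F) = -8 - 4*F + F*S (O(S, F) = -8 + (F*S - 4*F) = -8 + (-4*F + F*S) = -8 - 4*F + F*S)
I(b) = -20 (I(b) = (2*(-2))*(3 + 2) = -4*5 = -20)
m = -13/748 (m = -3/4 + (140/154 + 48/(-272)) = -3/4 + (140*(1/154) + 48*(-1/272)) = -3/4 + (10/11 - 3/17) = -3/4 + 137/187 = -13/748 ≈ -0.017380)
I(O(-5, -2))*m = -20*(-13/748) = 65/187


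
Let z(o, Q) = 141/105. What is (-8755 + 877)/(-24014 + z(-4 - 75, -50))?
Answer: 275730/840443 ≈ 0.32808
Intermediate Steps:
z(o, Q) = 47/35 (z(o, Q) = 141*(1/105) = 47/35)
(-8755 + 877)/(-24014 + z(-4 - 75, -50)) = (-8755 + 877)/(-24014 + 47/35) = -7878/(-840443/35) = -7878*(-35/840443) = 275730/840443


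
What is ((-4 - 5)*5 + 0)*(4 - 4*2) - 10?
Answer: 170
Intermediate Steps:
((-4 - 5)*5 + 0)*(4 - 4*2) - 10 = (-9*5 + 0)*(4 - 8) - 10 = (-45 + 0)*(-4) - 10 = -45*(-4) - 10 = 180 - 10 = 170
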